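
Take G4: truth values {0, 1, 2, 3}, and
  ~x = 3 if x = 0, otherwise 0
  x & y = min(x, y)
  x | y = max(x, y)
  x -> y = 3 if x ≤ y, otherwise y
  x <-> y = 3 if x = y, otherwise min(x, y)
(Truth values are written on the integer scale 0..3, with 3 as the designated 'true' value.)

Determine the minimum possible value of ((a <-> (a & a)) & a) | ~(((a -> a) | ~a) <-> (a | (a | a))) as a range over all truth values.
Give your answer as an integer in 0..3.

Take a = 1:
a & a = 1 & 1 = 1
a <-> (a & a) = 1 <-> 1 = 3
(a <-> (a & a)) & a = 3 & 1 = 1
a -> a = 1 -> 1 = 3
~a = ~1 = 0
(a -> a) | ~a = 3 | 0 = 3
a | a = 1 | 1 = 1
a | (a | a) = 1 | 1 = 1
((a -> a) | ~a) <-> (a | (a | a)) = 3 <-> 1 = 1
~(((a -> a) | ~a) <-> (a | (a | a))) = ~1 = 0
((a <-> (a & a)) & a) | ~(((a -> a) | ~a) <-> (a | (a | a))) = 1 | 0 = 1
No assignment yields a value below 1, so this is the minimum.

1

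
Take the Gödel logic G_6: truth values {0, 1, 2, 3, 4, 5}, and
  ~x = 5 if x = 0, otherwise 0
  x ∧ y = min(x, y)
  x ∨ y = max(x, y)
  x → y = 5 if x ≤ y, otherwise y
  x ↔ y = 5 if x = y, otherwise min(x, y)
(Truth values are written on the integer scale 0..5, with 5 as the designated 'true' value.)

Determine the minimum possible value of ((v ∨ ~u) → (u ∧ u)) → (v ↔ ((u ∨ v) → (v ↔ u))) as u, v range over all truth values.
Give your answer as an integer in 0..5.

Take u = 1, v = 1:
~u = ~1 = 0
v ∨ ~u = 1 ∨ 0 = 1
u ∧ u = 1 ∧ 1 = 1
(v ∨ ~u) → (u ∧ u) = 1 → 1 = 5
u ∨ v = 1 ∨ 1 = 1
v ↔ u = 1 ↔ 1 = 5
(u ∨ v) → (v ↔ u) = 1 → 5 = 5
v ↔ ((u ∨ v) → (v ↔ u)) = 1 ↔ 5 = 1
((v ∨ ~u) → (u ∧ u)) → (v ↔ ((u ∨ v) → (v ↔ u))) = 5 → 1 = 1
No assignment yields a value below 1, so this is the minimum.

1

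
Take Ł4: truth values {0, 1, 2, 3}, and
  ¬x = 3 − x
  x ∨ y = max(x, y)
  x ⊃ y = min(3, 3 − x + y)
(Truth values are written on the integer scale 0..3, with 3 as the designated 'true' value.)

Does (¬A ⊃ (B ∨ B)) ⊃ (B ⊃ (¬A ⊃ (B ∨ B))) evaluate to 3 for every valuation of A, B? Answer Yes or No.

A = 0, B = 0 ↦ 3
A = 0, B = 1 ↦ 3
A = 0, B = 2 ↦ 3
A = 0, B = 3 ↦ 3
A = 1, B = 0 ↦ 3
A = 1, B = 1 ↦ 3
A = 1, B = 2 ↦ 3
A = 1, B = 3 ↦ 3
A = 2, B = 0 ↦ 3
A = 2, B = 1 ↦ 3
A = 2, B = 2 ↦ 3
A = 2, B = 3 ↦ 3
A = 3, B = 0 ↦ 3
A = 3, B = 1 ↦ 3
A = 3, B = 2 ↦ 3
A = 3, B = 3 ↦ 3
Every assignment gives a value ≥ 3.

Yes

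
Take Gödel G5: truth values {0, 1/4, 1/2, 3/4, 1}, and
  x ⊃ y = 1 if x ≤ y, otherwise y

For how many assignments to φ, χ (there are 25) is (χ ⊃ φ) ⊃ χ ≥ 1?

11

value 1: 11 assignments (counts)
value 3/4: 2 assignments
value 1/2: 3 assignments
value 1/4: 4 assignments
value 0: 5 assignments
So 11 of the 25 assignments meet the threshold.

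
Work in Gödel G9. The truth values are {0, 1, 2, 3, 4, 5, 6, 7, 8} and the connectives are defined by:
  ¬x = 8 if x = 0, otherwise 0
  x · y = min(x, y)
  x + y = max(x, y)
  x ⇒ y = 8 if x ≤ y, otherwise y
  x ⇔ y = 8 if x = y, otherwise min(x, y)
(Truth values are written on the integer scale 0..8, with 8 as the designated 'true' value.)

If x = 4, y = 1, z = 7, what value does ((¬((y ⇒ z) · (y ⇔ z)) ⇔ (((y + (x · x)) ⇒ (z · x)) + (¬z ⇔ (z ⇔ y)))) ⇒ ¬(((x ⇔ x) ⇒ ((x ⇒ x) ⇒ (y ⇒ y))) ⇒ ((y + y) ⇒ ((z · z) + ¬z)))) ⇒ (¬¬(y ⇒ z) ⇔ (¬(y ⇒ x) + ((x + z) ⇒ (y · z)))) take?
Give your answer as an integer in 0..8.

y ⇒ z = 1 ⇒ 7 = 8
y ⇔ z = 1 ⇔ 7 = 1
(y ⇒ z) · (y ⇔ z) = 8 · 1 = 1
¬((y ⇒ z) · (y ⇔ z)) = ¬1 = 0
x · x = 4 · 4 = 4
y + (x · x) = 1 + 4 = 4
z · x = 7 · 4 = 4
(y + (x · x)) ⇒ (z · x) = 4 ⇒ 4 = 8
¬z = ¬7 = 0
z ⇔ y = 7 ⇔ 1 = 1
¬z ⇔ (z ⇔ y) = 0 ⇔ 1 = 0
((y + (x · x)) ⇒ (z · x)) + (¬z ⇔ (z ⇔ y)) = 8 + 0 = 8
¬((y ⇒ z) · (y ⇔ z)) ⇔ (((y + (x · x)) ⇒ (z · x)) + (¬z ⇔ (z ⇔ y))) = 0 ⇔ 8 = 0
x ⇔ x = 4 ⇔ 4 = 8
x ⇒ x = 4 ⇒ 4 = 8
y ⇒ y = 1 ⇒ 1 = 8
(x ⇒ x) ⇒ (y ⇒ y) = 8 ⇒ 8 = 8
(x ⇔ x) ⇒ ((x ⇒ x) ⇒ (y ⇒ y)) = 8 ⇒ 8 = 8
y + y = 1 + 1 = 1
z · z = 7 · 7 = 7
¬z = ¬7 = 0
(z · z) + ¬z = 7 + 0 = 7
(y + y) ⇒ ((z · z) + ¬z) = 1 ⇒ 7 = 8
((x ⇔ x) ⇒ ((x ⇒ x) ⇒ (y ⇒ y))) ⇒ ((y + y) ⇒ ((z · z) + ¬z)) = 8 ⇒ 8 = 8
¬(((x ⇔ x) ⇒ ((x ⇒ x) ⇒ (y ⇒ y))) ⇒ ((y + y) ⇒ ((z · z) + ¬z))) = ¬8 = 0
(¬((y ⇒ z) · (y ⇔ z)) ⇔ (((y + (x · x)) ⇒ (z · x)) + (¬z ⇔ (z ⇔ y)))) ⇒ ¬(((x ⇔ x) ⇒ ((x ⇒ x) ⇒ (y ⇒ y))) ⇒ ((y + y) ⇒ ((z · z) + ¬z))) = 0 ⇒ 0 = 8
y ⇒ z = 1 ⇒ 7 = 8
¬(y ⇒ z) = ¬8 = 0
¬¬(y ⇒ z) = ¬0 = 8
y ⇒ x = 1 ⇒ 4 = 8
¬(y ⇒ x) = ¬8 = 0
x + z = 4 + 7 = 7
y · z = 1 · 7 = 1
(x + z) ⇒ (y · z) = 7 ⇒ 1 = 1
¬(y ⇒ x) + ((x + z) ⇒ (y · z)) = 0 + 1 = 1
¬¬(y ⇒ z) ⇔ (¬(y ⇒ x) + ((x + z) ⇒ (y · z))) = 8 ⇔ 1 = 1
((¬((y ⇒ z) · (y ⇔ z)) ⇔ (((y + (x · x)) ⇒ (z · x)) + (¬z ⇔ (z ⇔ y)))) ⇒ ¬(((x ⇔ x) ⇒ ((x ⇒ x) ⇒ (y ⇒ y))) ⇒ ((y + y) ⇒ ((z · z) + ¬z)))) ⇒ (¬¬(y ⇒ z) ⇔ (¬(y ⇒ x) + ((x + z) ⇒ (y · z)))) = 8 ⇒ 1 = 1

1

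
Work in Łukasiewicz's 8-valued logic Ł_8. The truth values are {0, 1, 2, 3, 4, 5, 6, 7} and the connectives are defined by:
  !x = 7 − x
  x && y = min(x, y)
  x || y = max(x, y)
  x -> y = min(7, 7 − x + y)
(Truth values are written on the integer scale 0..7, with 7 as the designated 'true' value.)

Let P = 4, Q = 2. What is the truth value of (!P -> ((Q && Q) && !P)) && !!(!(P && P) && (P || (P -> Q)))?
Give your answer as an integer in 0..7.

3

!P = !4 = 3
Q && Q = 2 && 2 = 2
!P = !4 = 3
(Q && Q) && !P = 2 && 3 = 2
!P -> ((Q && Q) && !P) = 3 -> 2 = 6
P && P = 4 && 4 = 4
!(P && P) = !4 = 3
P -> Q = 4 -> 2 = 5
P || (P -> Q) = 4 || 5 = 5
!(P && P) && (P || (P -> Q)) = 3 && 5 = 3
!(!(P && P) && (P || (P -> Q))) = !3 = 4
!!(!(P && P) && (P || (P -> Q))) = !4 = 3
(!P -> ((Q && Q) && !P)) && !!(!(P && P) && (P || (P -> Q))) = 6 && 3 = 3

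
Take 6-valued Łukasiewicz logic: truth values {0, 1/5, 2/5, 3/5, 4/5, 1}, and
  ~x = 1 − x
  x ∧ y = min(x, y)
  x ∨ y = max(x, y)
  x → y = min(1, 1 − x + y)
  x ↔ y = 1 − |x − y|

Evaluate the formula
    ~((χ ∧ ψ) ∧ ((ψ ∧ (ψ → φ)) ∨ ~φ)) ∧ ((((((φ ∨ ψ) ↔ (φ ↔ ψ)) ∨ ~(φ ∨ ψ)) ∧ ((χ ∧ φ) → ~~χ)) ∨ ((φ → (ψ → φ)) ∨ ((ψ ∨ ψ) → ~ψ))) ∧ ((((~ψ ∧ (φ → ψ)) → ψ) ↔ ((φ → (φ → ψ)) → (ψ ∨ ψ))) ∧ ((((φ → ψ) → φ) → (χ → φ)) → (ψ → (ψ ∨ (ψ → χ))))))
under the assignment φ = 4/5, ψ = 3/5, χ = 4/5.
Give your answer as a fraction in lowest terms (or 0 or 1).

χ ∧ ψ = 4/5 ∧ 3/5 = 3/5
ψ → φ = 3/5 → 4/5 = 1
ψ ∧ (ψ → φ) = 3/5 ∧ 1 = 3/5
~φ = ~4/5 = 1/5
(ψ ∧ (ψ → φ)) ∨ ~φ = 3/5 ∨ 1/5 = 3/5
(χ ∧ ψ) ∧ ((ψ ∧ (ψ → φ)) ∨ ~φ) = 3/5 ∧ 3/5 = 3/5
~((χ ∧ ψ) ∧ ((ψ ∧ (ψ → φ)) ∨ ~φ)) = ~3/5 = 2/5
φ ∨ ψ = 4/5 ∨ 3/5 = 4/5
φ ↔ ψ = 4/5 ↔ 3/5 = 4/5
(φ ∨ ψ) ↔ (φ ↔ ψ) = 4/5 ↔ 4/5 = 1
φ ∨ ψ = 4/5 ∨ 3/5 = 4/5
~(φ ∨ ψ) = ~4/5 = 1/5
((φ ∨ ψ) ↔ (φ ↔ ψ)) ∨ ~(φ ∨ ψ) = 1 ∨ 1/5 = 1
χ ∧ φ = 4/5 ∧ 4/5 = 4/5
~χ = ~4/5 = 1/5
~~χ = ~1/5 = 4/5
(χ ∧ φ) → ~~χ = 4/5 → 4/5 = 1
(((φ ∨ ψ) ↔ (φ ↔ ψ)) ∨ ~(φ ∨ ψ)) ∧ ((χ ∧ φ) → ~~χ) = 1 ∧ 1 = 1
ψ → φ = 3/5 → 4/5 = 1
φ → (ψ → φ) = 4/5 → 1 = 1
ψ ∨ ψ = 3/5 ∨ 3/5 = 3/5
~ψ = ~3/5 = 2/5
(ψ ∨ ψ) → ~ψ = 3/5 → 2/5 = 4/5
(φ → (ψ → φ)) ∨ ((ψ ∨ ψ) → ~ψ) = 1 ∨ 4/5 = 1
((((φ ∨ ψ) ↔ (φ ↔ ψ)) ∨ ~(φ ∨ ψ)) ∧ ((χ ∧ φ) → ~~χ)) ∨ ((φ → (ψ → φ)) ∨ ((ψ ∨ ψ) → ~ψ)) = 1 ∨ 1 = 1
~ψ = ~3/5 = 2/5
φ → ψ = 4/5 → 3/5 = 4/5
~ψ ∧ (φ → ψ) = 2/5 ∧ 4/5 = 2/5
(~ψ ∧ (φ → ψ)) → ψ = 2/5 → 3/5 = 1
φ → ψ = 4/5 → 3/5 = 4/5
φ → (φ → ψ) = 4/5 → 4/5 = 1
ψ ∨ ψ = 3/5 ∨ 3/5 = 3/5
(φ → (φ → ψ)) → (ψ ∨ ψ) = 1 → 3/5 = 3/5
((~ψ ∧ (φ → ψ)) → ψ) ↔ ((φ → (φ → ψ)) → (ψ ∨ ψ)) = 1 ↔ 3/5 = 3/5
φ → ψ = 4/5 → 3/5 = 4/5
(φ → ψ) → φ = 4/5 → 4/5 = 1
χ → φ = 4/5 → 4/5 = 1
((φ → ψ) → φ) → (χ → φ) = 1 → 1 = 1
ψ → χ = 3/5 → 4/5 = 1
ψ ∨ (ψ → χ) = 3/5 ∨ 1 = 1
ψ → (ψ ∨ (ψ → χ)) = 3/5 → 1 = 1
(((φ → ψ) → φ) → (χ → φ)) → (ψ → (ψ ∨ (ψ → χ))) = 1 → 1 = 1
(((~ψ ∧ (φ → ψ)) → ψ) ↔ ((φ → (φ → ψ)) → (ψ ∨ ψ))) ∧ ((((φ → ψ) → φ) → (χ → φ)) → (ψ → (ψ ∨ (ψ → χ)))) = 3/5 ∧ 1 = 3/5
(((((φ ∨ ψ) ↔ (φ ↔ ψ)) ∨ ~(φ ∨ ψ)) ∧ ((χ ∧ φ) → ~~χ)) ∨ ((φ → (ψ → φ)) ∨ ((ψ ∨ ψ) → ~ψ))) ∧ ((((~ψ ∧ (φ → ψ)) → ψ) ↔ ((φ → (φ → ψ)) → (ψ ∨ ψ))) ∧ ((((φ → ψ) → φ) → (χ → φ)) → (ψ → (ψ ∨ (ψ → χ))))) = 1 ∧ 3/5 = 3/5
~((χ ∧ ψ) ∧ ((ψ ∧ (ψ → φ)) ∨ ~φ)) ∧ ((((((φ ∨ ψ) ↔ (φ ↔ ψ)) ∨ ~(φ ∨ ψ)) ∧ ((χ ∧ φ) → ~~χ)) ∨ ((φ → (ψ → φ)) ∨ ((ψ ∨ ψ) → ~ψ))) ∧ ((((~ψ ∧ (φ → ψ)) → ψ) ↔ ((φ → (φ → ψ)) → (ψ ∨ ψ))) ∧ ((((φ → ψ) → φ) → (χ → φ)) → (ψ → (ψ ∨ (ψ → χ)))))) = 2/5 ∧ 3/5 = 2/5

2/5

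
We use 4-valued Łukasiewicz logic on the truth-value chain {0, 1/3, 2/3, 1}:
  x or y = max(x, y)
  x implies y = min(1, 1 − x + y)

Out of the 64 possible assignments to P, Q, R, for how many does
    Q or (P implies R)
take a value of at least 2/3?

58

value 1: 46 assignments (counts)
value 2/3: 12 assignments (counts)
value 1/3: 5 assignments
value 0: 1 assignment
So 58 of the 64 assignments meet the threshold.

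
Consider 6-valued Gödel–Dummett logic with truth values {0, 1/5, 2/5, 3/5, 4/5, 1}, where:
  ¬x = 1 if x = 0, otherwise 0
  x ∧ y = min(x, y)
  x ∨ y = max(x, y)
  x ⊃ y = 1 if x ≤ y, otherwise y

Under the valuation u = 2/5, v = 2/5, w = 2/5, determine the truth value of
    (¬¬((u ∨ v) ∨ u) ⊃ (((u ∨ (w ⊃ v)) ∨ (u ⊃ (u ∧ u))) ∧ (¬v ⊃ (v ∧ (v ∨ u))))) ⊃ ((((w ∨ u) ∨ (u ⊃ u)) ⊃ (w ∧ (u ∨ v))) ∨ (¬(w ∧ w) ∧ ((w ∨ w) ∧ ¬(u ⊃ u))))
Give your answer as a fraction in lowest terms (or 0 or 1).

2/5

u ∨ v = 2/5 ∨ 2/5 = 2/5
(u ∨ v) ∨ u = 2/5 ∨ 2/5 = 2/5
¬((u ∨ v) ∨ u) = ¬2/5 = 0
¬¬((u ∨ v) ∨ u) = ¬0 = 1
w ⊃ v = 2/5 ⊃ 2/5 = 1
u ∨ (w ⊃ v) = 2/5 ∨ 1 = 1
u ∧ u = 2/5 ∧ 2/5 = 2/5
u ⊃ (u ∧ u) = 2/5 ⊃ 2/5 = 1
(u ∨ (w ⊃ v)) ∨ (u ⊃ (u ∧ u)) = 1 ∨ 1 = 1
¬v = ¬2/5 = 0
v ∨ u = 2/5 ∨ 2/5 = 2/5
v ∧ (v ∨ u) = 2/5 ∧ 2/5 = 2/5
¬v ⊃ (v ∧ (v ∨ u)) = 0 ⊃ 2/5 = 1
((u ∨ (w ⊃ v)) ∨ (u ⊃ (u ∧ u))) ∧ (¬v ⊃ (v ∧ (v ∨ u))) = 1 ∧ 1 = 1
¬¬((u ∨ v) ∨ u) ⊃ (((u ∨ (w ⊃ v)) ∨ (u ⊃ (u ∧ u))) ∧ (¬v ⊃ (v ∧ (v ∨ u)))) = 1 ⊃ 1 = 1
w ∨ u = 2/5 ∨ 2/5 = 2/5
u ⊃ u = 2/5 ⊃ 2/5 = 1
(w ∨ u) ∨ (u ⊃ u) = 2/5 ∨ 1 = 1
u ∨ v = 2/5 ∨ 2/5 = 2/5
w ∧ (u ∨ v) = 2/5 ∧ 2/5 = 2/5
((w ∨ u) ∨ (u ⊃ u)) ⊃ (w ∧ (u ∨ v)) = 1 ⊃ 2/5 = 2/5
w ∧ w = 2/5 ∧ 2/5 = 2/5
¬(w ∧ w) = ¬2/5 = 0
w ∨ w = 2/5 ∨ 2/5 = 2/5
u ⊃ u = 2/5 ⊃ 2/5 = 1
¬(u ⊃ u) = ¬1 = 0
(w ∨ w) ∧ ¬(u ⊃ u) = 2/5 ∧ 0 = 0
¬(w ∧ w) ∧ ((w ∨ w) ∧ ¬(u ⊃ u)) = 0 ∧ 0 = 0
(((w ∨ u) ∨ (u ⊃ u)) ⊃ (w ∧ (u ∨ v))) ∨ (¬(w ∧ w) ∧ ((w ∨ w) ∧ ¬(u ⊃ u))) = 2/5 ∨ 0 = 2/5
(¬¬((u ∨ v) ∨ u) ⊃ (((u ∨ (w ⊃ v)) ∨ (u ⊃ (u ∧ u))) ∧ (¬v ⊃ (v ∧ (v ∨ u))))) ⊃ ((((w ∨ u) ∨ (u ⊃ u)) ⊃ (w ∧ (u ∨ v))) ∨ (¬(w ∧ w) ∧ ((w ∨ w) ∧ ¬(u ⊃ u)))) = 1 ⊃ 2/5 = 2/5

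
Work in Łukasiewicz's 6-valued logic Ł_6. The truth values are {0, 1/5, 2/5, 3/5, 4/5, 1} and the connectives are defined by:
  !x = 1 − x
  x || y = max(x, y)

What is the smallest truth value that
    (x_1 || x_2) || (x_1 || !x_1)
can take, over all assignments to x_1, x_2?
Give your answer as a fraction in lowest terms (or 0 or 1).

3/5

Take x_1 = 2/5, x_2 = 0:
x_1 || x_2 = 2/5 || 0 = 2/5
!x_1 = !2/5 = 3/5
x_1 || !x_1 = 2/5 || 3/5 = 3/5
(x_1 || x_2) || (x_1 || !x_1) = 2/5 || 3/5 = 3/5
No assignment yields a value below 3/5, so this is the minimum.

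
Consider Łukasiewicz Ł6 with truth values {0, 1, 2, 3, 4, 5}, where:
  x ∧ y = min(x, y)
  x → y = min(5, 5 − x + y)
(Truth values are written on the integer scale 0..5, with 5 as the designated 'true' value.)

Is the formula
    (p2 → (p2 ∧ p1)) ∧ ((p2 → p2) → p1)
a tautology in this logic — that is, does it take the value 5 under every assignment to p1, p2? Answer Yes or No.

Counterexample: take p1 = 0, p2 = 0.
p2 ∧ p1 = 0 ∧ 0 = 0
p2 → (p2 ∧ p1) = 0 → 0 = 5
p2 → p2 = 0 → 0 = 5
(p2 → p2) → p1 = 5 → 0 = 0
(p2 → (p2 ∧ p1)) ∧ ((p2 → p2) → p1) = 5 ∧ 0 = 0
This gives 0 ≠ 5.

No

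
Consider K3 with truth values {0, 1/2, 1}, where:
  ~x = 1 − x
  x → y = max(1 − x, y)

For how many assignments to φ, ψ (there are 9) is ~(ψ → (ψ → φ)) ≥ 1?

1

φ = 0, ψ = 0 ↦ 0  <
φ = 0, ψ = 1/2 ↦ 1/2  <
φ = 0, ψ = 1 ↦ 1  ≥
φ = 1/2, ψ = 0 ↦ 0  <
φ = 1/2, ψ = 1/2 ↦ 1/2  <
φ = 1/2, ψ = 1 ↦ 1/2  <
φ = 1, ψ = 0 ↦ 0  <
φ = 1, ψ = 1/2 ↦ 0  <
φ = 1, ψ = 1 ↦ 0  <
So 1 of the 9 assignments meets the threshold.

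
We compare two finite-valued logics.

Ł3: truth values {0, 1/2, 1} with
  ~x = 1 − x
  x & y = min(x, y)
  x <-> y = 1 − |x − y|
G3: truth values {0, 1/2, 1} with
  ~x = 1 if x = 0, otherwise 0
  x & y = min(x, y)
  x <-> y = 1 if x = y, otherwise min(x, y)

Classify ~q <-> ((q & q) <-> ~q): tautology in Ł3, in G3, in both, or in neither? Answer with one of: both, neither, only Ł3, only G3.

neither

In Ł3: at q = 0 the value is 0 — not a tautology.
In G3: at q = 0 the value is 0 — not a tautology.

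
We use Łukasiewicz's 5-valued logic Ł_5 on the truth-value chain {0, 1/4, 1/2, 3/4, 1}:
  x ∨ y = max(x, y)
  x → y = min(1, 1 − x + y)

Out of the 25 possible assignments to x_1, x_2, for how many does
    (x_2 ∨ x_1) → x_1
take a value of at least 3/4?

19

value 1: 15 assignments (counts)
value 3/4: 4 assignments (counts)
value 1/2: 3 assignments
value 1/4: 2 assignments
value 0: 1 assignment
So 19 of the 25 assignments meet the threshold.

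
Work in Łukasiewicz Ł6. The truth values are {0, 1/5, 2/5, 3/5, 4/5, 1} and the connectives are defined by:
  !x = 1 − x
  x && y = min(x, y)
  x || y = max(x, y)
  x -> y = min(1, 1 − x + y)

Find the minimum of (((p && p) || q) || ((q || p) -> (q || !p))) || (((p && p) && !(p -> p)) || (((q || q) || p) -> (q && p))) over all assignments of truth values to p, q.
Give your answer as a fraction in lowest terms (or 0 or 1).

Take p = 3/5, q = 0:
p && p = 3/5 && 3/5 = 3/5
(p && p) || q = 3/5 || 0 = 3/5
q || p = 0 || 3/5 = 3/5
!p = !3/5 = 2/5
q || !p = 0 || 2/5 = 2/5
(q || p) -> (q || !p) = 3/5 -> 2/5 = 4/5
((p && p) || q) || ((q || p) -> (q || !p)) = 3/5 || 4/5 = 4/5
p && p = 3/5 && 3/5 = 3/5
p -> p = 3/5 -> 3/5 = 1
!(p -> p) = !1 = 0
(p && p) && !(p -> p) = 3/5 && 0 = 0
q || q = 0 || 0 = 0
(q || q) || p = 0 || 3/5 = 3/5
q && p = 0 && 3/5 = 0
((q || q) || p) -> (q && p) = 3/5 -> 0 = 2/5
((p && p) && !(p -> p)) || (((q || q) || p) -> (q && p)) = 0 || 2/5 = 2/5
(((p && p) || q) || ((q || p) -> (q || !p))) || (((p && p) && !(p -> p)) || (((q || q) || p) -> (q && p))) = 4/5 || 2/5 = 4/5
No assignment yields a value below 4/5, so this is the minimum.

4/5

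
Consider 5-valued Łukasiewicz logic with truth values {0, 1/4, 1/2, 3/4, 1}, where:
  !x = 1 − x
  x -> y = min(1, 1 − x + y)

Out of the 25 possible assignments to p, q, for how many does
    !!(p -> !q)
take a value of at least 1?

15

value 1: 15 assignments (counts)
value 3/4: 4 assignments
value 1/2: 3 assignments
value 1/4: 2 assignments
value 0: 1 assignment
So 15 of the 25 assignments meet the threshold.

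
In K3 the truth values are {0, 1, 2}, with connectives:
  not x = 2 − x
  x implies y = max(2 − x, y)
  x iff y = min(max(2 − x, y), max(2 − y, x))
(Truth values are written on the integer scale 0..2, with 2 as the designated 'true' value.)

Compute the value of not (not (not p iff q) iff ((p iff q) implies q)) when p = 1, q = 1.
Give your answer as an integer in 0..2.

not p = not 1 = 1
not p iff q = 1 iff 1 = 1
not (not p iff q) = not 1 = 1
p iff q = 1 iff 1 = 1
(p iff q) implies q = 1 implies 1 = 1
not (not p iff q) iff ((p iff q) implies q) = 1 iff 1 = 1
not (not (not p iff q) iff ((p iff q) implies q)) = not 1 = 1

1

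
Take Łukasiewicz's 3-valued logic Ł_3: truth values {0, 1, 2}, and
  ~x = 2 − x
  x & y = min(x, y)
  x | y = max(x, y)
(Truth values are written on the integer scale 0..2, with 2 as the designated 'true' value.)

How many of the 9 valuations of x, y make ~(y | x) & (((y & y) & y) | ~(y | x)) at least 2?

1

x = 0, y = 0 ↦ 2  ≥
x = 0, y = 1 ↦ 1  <
x = 0, y = 2 ↦ 0  <
x = 1, y = 0 ↦ 1  <
x = 1, y = 1 ↦ 1  <
x = 1, y = 2 ↦ 0  <
x = 2, y = 0 ↦ 0  <
x = 2, y = 1 ↦ 0  <
x = 2, y = 2 ↦ 0  <
So 1 of the 9 assignments meets the threshold.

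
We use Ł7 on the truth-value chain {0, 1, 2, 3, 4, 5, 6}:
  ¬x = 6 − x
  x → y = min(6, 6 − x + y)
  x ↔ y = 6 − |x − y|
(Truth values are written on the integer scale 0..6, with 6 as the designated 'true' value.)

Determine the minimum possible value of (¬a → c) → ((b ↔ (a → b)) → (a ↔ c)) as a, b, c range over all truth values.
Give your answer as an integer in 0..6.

0

Take a = 0, b = 6, c = 6:
¬a = ¬0 = 6
¬a → c = 6 → 6 = 6
a → b = 0 → 6 = 6
b ↔ (a → b) = 6 ↔ 6 = 6
a ↔ c = 0 ↔ 6 = 0
(b ↔ (a → b)) → (a ↔ c) = 6 → 0 = 0
(¬a → c) → ((b ↔ (a → b)) → (a ↔ c)) = 6 → 0 = 0
No assignment yields a value below 0, so this is the minimum.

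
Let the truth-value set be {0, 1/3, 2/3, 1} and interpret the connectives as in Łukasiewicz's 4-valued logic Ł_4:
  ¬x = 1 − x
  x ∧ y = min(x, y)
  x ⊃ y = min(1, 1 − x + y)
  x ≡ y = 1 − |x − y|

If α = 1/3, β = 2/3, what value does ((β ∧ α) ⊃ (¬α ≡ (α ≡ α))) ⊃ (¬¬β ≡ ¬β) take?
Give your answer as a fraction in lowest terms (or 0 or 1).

2/3

β ∧ α = 2/3 ∧ 1/3 = 1/3
¬α = ¬1/3 = 2/3
α ≡ α = 1/3 ≡ 1/3 = 1
¬α ≡ (α ≡ α) = 2/3 ≡ 1 = 2/3
(β ∧ α) ⊃ (¬α ≡ (α ≡ α)) = 1/3 ⊃ 2/3 = 1
¬β = ¬2/3 = 1/3
¬¬β = ¬1/3 = 2/3
¬β = ¬2/3 = 1/3
¬¬β ≡ ¬β = 2/3 ≡ 1/3 = 2/3
((β ∧ α) ⊃ (¬α ≡ (α ≡ α))) ⊃ (¬¬β ≡ ¬β) = 1 ⊃ 2/3 = 2/3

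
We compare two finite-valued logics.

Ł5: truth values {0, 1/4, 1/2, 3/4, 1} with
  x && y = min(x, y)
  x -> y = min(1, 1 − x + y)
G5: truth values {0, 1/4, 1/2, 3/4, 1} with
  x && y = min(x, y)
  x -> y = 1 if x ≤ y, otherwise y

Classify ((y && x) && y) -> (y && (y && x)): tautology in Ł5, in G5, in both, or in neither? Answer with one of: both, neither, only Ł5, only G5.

both

In Ł5: every assignment gives 1 — tautology.
In G5: every assignment gives 1 — tautology.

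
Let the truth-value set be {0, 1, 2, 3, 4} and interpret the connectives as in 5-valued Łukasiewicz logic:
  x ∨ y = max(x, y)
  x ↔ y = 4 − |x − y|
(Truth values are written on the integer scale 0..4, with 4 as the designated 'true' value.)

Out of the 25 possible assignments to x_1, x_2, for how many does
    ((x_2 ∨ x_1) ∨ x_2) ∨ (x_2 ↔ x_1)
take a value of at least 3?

23

value 4: 13 assignments (counts)
value 3: 10 assignments (counts)
value 2: 2 assignments
So 23 of the 25 assignments meet the threshold.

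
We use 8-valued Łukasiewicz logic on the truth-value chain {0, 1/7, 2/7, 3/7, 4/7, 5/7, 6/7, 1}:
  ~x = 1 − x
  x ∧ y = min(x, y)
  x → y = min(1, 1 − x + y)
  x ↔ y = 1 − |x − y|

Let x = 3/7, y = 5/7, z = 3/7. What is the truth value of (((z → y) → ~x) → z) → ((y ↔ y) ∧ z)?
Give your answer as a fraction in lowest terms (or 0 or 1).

4/7

z → y = 3/7 → 5/7 = 1
~x = ~3/7 = 4/7
(z → y) → ~x = 1 → 4/7 = 4/7
((z → y) → ~x) → z = 4/7 → 3/7 = 6/7
y ↔ y = 5/7 ↔ 5/7 = 1
(y ↔ y) ∧ z = 1 ∧ 3/7 = 3/7
(((z → y) → ~x) → z) → ((y ↔ y) ∧ z) = 6/7 → 3/7 = 4/7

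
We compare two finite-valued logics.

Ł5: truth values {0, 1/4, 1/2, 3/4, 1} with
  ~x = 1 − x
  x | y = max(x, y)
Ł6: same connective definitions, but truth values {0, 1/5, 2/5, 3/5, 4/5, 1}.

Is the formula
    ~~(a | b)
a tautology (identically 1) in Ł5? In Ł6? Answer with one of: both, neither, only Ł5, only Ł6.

neither

In Ł5: at a = 0, b = 0 the value is 0 — not a tautology.
In Ł6: at a = 0, b = 0 the value is 0 — not a tautology.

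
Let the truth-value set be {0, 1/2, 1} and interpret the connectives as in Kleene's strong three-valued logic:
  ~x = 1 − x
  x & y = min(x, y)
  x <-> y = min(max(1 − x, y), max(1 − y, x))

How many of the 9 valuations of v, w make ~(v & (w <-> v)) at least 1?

v = 0, w = 0 ↦ 1  ≥
v = 0, w = 1/2 ↦ 1  ≥
v = 0, w = 1 ↦ 1  ≥
v = 1/2, w = 0 ↦ 1/2  <
v = 1/2, w = 1/2 ↦ 1/2  <
v = 1/2, w = 1 ↦ 1/2  <
v = 1, w = 0 ↦ 1  ≥
v = 1, w = 1/2 ↦ 1/2  <
v = 1, w = 1 ↦ 0  <
So 4 of the 9 assignments meet the threshold.

4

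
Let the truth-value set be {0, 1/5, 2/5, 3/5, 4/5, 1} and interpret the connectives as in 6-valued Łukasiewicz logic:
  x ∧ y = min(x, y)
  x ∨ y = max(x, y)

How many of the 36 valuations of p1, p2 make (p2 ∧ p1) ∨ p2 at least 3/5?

18

value 1: 6 assignments (counts)
value 4/5: 6 assignments (counts)
value 3/5: 6 assignments (counts)
value 2/5: 6 assignments
value 1/5: 6 assignments
value 0: 6 assignments
So 18 of the 36 assignments meet the threshold.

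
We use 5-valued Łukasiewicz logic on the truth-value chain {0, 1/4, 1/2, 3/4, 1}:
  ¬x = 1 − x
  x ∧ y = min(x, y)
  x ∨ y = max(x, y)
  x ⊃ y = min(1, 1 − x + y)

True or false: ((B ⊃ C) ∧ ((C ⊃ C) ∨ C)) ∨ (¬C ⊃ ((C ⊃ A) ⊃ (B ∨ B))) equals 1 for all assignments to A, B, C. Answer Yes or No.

No

Counterexample: take A = 0, B = 1/4, C = 0.
B ⊃ C = 1/4 ⊃ 0 = 3/4
C ⊃ C = 0 ⊃ 0 = 1
(C ⊃ C) ∨ C = 1 ∨ 0 = 1
(B ⊃ C) ∧ ((C ⊃ C) ∨ C) = 3/4 ∧ 1 = 3/4
¬C = ¬0 = 1
C ⊃ A = 0 ⊃ 0 = 1
B ∨ B = 1/4 ∨ 1/4 = 1/4
(C ⊃ A) ⊃ (B ∨ B) = 1 ⊃ 1/4 = 1/4
¬C ⊃ ((C ⊃ A) ⊃ (B ∨ B)) = 1 ⊃ 1/4 = 1/4
((B ⊃ C) ∧ ((C ⊃ C) ∨ C)) ∨ (¬C ⊃ ((C ⊃ A) ⊃ (B ∨ B))) = 3/4 ∨ 1/4 = 3/4
This gives 3/4 ≠ 1.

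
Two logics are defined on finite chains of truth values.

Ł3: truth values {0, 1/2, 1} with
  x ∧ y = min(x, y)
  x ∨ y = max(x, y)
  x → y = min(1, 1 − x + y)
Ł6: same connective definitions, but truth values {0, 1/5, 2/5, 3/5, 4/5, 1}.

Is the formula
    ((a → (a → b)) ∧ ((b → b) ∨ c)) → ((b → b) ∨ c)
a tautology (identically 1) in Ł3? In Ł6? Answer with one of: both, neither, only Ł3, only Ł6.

In Ł3: every assignment gives 1 — tautology.
In Ł6: every assignment gives 1 — tautology.

both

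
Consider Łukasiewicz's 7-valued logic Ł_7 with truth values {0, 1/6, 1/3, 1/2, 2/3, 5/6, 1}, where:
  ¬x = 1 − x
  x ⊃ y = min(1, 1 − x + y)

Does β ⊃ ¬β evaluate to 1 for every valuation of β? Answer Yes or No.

No

Counterexample: take β = 2/3.
¬β = ¬2/3 = 1/3
β ⊃ ¬β = 2/3 ⊃ 1/3 = 2/3
This gives 2/3 ≠ 1.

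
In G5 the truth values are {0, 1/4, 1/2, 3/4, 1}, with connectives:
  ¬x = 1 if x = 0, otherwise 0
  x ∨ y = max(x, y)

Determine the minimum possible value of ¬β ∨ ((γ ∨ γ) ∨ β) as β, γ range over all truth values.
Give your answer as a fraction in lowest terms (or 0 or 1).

1/4

Take β = 1/4, γ = 0:
¬β = ¬1/4 = 0
γ ∨ γ = 0 ∨ 0 = 0
(γ ∨ γ) ∨ β = 0 ∨ 1/4 = 1/4
¬β ∨ ((γ ∨ γ) ∨ β) = 0 ∨ 1/4 = 1/4
No assignment yields a value below 1/4, so this is the minimum.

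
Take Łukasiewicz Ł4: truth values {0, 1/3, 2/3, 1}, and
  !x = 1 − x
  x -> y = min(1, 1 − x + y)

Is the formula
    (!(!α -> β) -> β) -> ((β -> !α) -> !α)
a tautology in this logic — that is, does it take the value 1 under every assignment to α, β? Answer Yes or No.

Counterexample: take α = 1/3, β = 1/3.
!α = !1/3 = 2/3
!α -> β = 2/3 -> 1/3 = 2/3
!(!α -> β) = !2/3 = 1/3
!(!α -> β) -> β = 1/3 -> 1/3 = 1
!α = !1/3 = 2/3
β -> !α = 1/3 -> 2/3 = 1
!α = !1/3 = 2/3
(β -> !α) -> !α = 1 -> 2/3 = 2/3
(!(!α -> β) -> β) -> ((β -> !α) -> !α) = 1 -> 2/3 = 2/3
This gives 2/3 ≠ 1.

No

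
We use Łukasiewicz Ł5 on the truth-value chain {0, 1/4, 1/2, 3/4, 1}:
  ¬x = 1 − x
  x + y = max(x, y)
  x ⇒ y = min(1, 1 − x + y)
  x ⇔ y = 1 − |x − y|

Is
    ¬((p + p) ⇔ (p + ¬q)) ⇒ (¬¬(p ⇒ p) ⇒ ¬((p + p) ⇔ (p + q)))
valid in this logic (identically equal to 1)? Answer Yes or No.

No

Counterexample: take p = 0, q = 0.
p + p = 0 + 0 = 0
¬q = ¬0 = 1
p + ¬q = 0 + 1 = 1
(p + p) ⇔ (p + ¬q) = 0 ⇔ 1 = 0
¬((p + p) ⇔ (p + ¬q)) = ¬0 = 1
p ⇒ p = 0 ⇒ 0 = 1
¬(p ⇒ p) = ¬1 = 0
¬¬(p ⇒ p) = ¬0 = 1
p + p = 0 + 0 = 0
p + q = 0 + 0 = 0
(p + p) ⇔ (p + q) = 0 ⇔ 0 = 1
¬((p + p) ⇔ (p + q)) = ¬1 = 0
¬¬(p ⇒ p) ⇒ ¬((p + p) ⇔ (p + q)) = 1 ⇒ 0 = 0
¬((p + p) ⇔ (p + ¬q)) ⇒ (¬¬(p ⇒ p) ⇒ ¬((p + p) ⇔ (p + q))) = 1 ⇒ 0 = 0
This gives 0 ≠ 1.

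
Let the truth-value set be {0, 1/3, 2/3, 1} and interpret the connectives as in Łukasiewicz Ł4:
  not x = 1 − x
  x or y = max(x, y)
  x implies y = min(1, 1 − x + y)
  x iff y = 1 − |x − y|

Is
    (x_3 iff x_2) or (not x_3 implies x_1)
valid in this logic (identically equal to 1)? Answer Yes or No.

No

Counterexample: take x_1 = 0, x_2 = 0, x_3 = 1/3.
x_3 iff x_2 = 1/3 iff 0 = 2/3
not x_3 = not 1/3 = 2/3
not x_3 implies x_1 = 2/3 implies 0 = 1/3
(x_3 iff x_2) or (not x_3 implies x_1) = 2/3 or 1/3 = 2/3
This gives 2/3 ≠ 1.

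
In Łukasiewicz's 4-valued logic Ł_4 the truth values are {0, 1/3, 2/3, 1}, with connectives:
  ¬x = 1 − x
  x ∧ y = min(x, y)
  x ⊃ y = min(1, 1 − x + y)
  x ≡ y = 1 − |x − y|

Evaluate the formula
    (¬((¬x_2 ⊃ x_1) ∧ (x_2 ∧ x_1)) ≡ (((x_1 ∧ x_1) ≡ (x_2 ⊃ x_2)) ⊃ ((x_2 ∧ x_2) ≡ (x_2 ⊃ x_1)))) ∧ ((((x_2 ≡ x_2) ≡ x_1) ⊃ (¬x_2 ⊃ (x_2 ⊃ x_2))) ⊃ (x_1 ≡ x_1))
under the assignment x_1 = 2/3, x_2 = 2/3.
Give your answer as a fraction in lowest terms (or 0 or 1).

¬x_2 = ¬2/3 = 1/3
¬x_2 ⊃ x_1 = 1/3 ⊃ 2/3 = 1
x_2 ∧ x_1 = 2/3 ∧ 2/3 = 2/3
(¬x_2 ⊃ x_1) ∧ (x_2 ∧ x_1) = 1 ∧ 2/3 = 2/3
¬((¬x_2 ⊃ x_1) ∧ (x_2 ∧ x_1)) = ¬2/3 = 1/3
x_1 ∧ x_1 = 2/3 ∧ 2/3 = 2/3
x_2 ⊃ x_2 = 2/3 ⊃ 2/3 = 1
(x_1 ∧ x_1) ≡ (x_2 ⊃ x_2) = 2/3 ≡ 1 = 2/3
x_2 ∧ x_2 = 2/3 ∧ 2/3 = 2/3
x_2 ⊃ x_1 = 2/3 ⊃ 2/3 = 1
(x_2 ∧ x_2) ≡ (x_2 ⊃ x_1) = 2/3 ≡ 1 = 2/3
((x_1 ∧ x_1) ≡ (x_2 ⊃ x_2)) ⊃ ((x_2 ∧ x_2) ≡ (x_2 ⊃ x_1)) = 2/3 ⊃ 2/3 = 1
¬((¬x_2 ⊃ x_1) ∧ (x_2 ∧ x_1)) ≡ (((x_1 ∧ x_1) ≡ (x_2 ⊃ x_2)) ⊃ ((x_2 ∧ x_2) ≡ (x_2 ⊃ x_1))) = 1/3 ≡ 1 = 1/3
x_2 ≡ x_2 = 2/3 ≡ 2/3 = 1
(x_2 ≡ x_2) ≡ x_1 = 1 ≡ 2/3 = 2/3
¬x_2 = ¬2/3 = 1/3
x_2 ⊃ x_2 = 2/3 ⊃ 2/3 = 1
¬x_2 ⊃ (x_2 ⊃ x_2) = 1/3 ⊃ 1 = 1
((x_2 ≡ x_2) ≡ x_1) ⊃ (¬x_2 ⊃ (x_2 ⊃ x_2)) = 2/3 ⊃ 1 = 1
x_1 ≡ x_1 = 2/3 ≡ 2/3 = 1
(((x_2 ≡ x_2) ≡ x_1) ⊃ (¬x_2 ⊃ (x_2 ⊃ x_2))) ⊃ (x_1 ≡ x_1) = 1 ⊃ 1 = 1
(¬((¬x_2 ⊃ x_1) ∧ (x_2 ∧ x_1)) ≡ (((x_1 ∧ x_1) ≡ (x_2 ⊃ x_2)) ⊃ ((x_2 ∧ x_2) ≡ (x_2 ⊃ x_1)))) ∧ ((((x_2 ≡ x_2) ≡ x_1) ⊃ (¬x_2 ⊃ (x_2 ⊃ x_2))) ⊃ (x_1 ≡ x_1)) = 1/3 ∧ 1 = 1/3

1/3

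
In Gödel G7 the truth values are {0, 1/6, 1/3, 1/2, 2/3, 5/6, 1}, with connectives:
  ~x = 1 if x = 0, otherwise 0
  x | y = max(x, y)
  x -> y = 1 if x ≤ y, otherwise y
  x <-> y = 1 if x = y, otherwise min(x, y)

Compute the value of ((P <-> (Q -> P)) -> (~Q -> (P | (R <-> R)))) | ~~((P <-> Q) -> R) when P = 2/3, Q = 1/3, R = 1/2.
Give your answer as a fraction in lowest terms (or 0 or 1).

Q -> P = 1/3 -> 2/3 = 1
P <-> (Q -> P) = 2/3 <-> 1 = 2/3
~Q = ~1/3 = 0
R <-> R = 1/2 <-> 1/2 = 1
P | (R <-> R) = 2/3 | 1 = 1
~Q -> (P | (R <-> R)) = 0 -> 1 = 1
(P <-> (Q -> P)) -> (~Q -> (P | (R <-> R))) = 2/3 -> 1 = 1
P <-> Q = 2/3 <-> 1/3 = 1/3
(P <-> Q) -> R = 1/3 -> 1/2 = 1
~((P <-> Q) -> R) = ~1 = 0
~~((P <-> Q) -> R) = ~0 = 1
((P <-> (Q -> P)) -> (~Q -> (P | (R <-> R)))) | ~~((P <-> Q) -> R) = 1 | 1 = 1

1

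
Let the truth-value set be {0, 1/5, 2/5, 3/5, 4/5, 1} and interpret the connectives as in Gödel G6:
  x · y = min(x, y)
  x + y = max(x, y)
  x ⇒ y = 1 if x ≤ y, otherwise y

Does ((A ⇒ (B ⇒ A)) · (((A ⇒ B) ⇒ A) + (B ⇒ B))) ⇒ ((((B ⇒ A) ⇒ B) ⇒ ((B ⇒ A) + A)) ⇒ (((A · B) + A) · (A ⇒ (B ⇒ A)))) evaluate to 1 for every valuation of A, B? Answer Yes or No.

No

Counterexample: take A = 0, B = 0.
B ⇒ A = 0 ⇒ 0 = 1
A ⇒ (B ⇒ A) = 0 ⇒ 1 = 1
A ⇒ B = 0 ⇒ 0 = 1
(A ⇒ B) ⇒ A = 1 ⇒ 0 = 0
B ⇒ B = 0 ⇒ 0 = 1
((A ⇒ B) ⇒ A) + (B ⇒ B) = 0 + 1 = 1
(A ⇒ (B ⇒ A)) · (((A ⇒ B) ⇒ A) + (B ⇒ B)) = 1 · 1 = 1
B ⇒ A = 0 ⇒ 0 = 1
(B ⇒ A) ⇒ B = 1 ⇒ 0 = 0
B ⇒ A = 0 ⇒ 0 = 1
(B ⇒ A) + A = 1 + 0 = 1
((B ⇒ A) ⇒ B) ⇒ ((B ⇒ A) + A) = 0 ⇒ 1 = 1
A · B = 0 · 0 = 0
(A · B) + A = 0 + 0 = 0
B ⇒ A = 0 ⇒ 0 = 1
A ⇒ (B ⇒ A) = 0 ⇒ 1 = 1
((A · B) + A) · (A ⇒ (B ⇒ A)) = 0 · 1 = 0
(((B ⇒ A) ⇒ B) ⇒ ((B ⇒ A) + A)) ⇒ (((A · B) + A) · (A ⇒ (B ⇒ A))) = 1 ⇒ 0 = 0
((A ⇒ (B ⇒ A)) · (((A ⇒ B) ⇒ A) + (B ⇒ B))) ⇒ ((((B ⇒ A) ⇒ B) ⇒ ((B ⇒ A) + A)) ⇒ (((A · B) + A) · (A ⇒ (B ⇒ A)))) = 1 ⇒ 0 = 0
This gives 0 ≠ 1.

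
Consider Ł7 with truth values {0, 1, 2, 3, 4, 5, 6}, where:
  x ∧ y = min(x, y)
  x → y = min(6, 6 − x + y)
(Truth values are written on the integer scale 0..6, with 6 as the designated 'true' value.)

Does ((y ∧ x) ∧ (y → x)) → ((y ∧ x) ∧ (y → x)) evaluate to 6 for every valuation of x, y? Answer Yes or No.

At x = 3, y = 1, for instance:
y ∧ x = 1 ∧ 3 = 1
y → x = 1 → 3 = 6
(y ∧ x) ∧ (y → x) = 1 ∧ 6 = 1
((y ∧ x) ∧ (y → x)) → ((y ∧ x) ∧ (y → x)) = 1 → 1 = 6
and checking the remaining 48 assignments likewise gives ≥ 6 in every case.

Yes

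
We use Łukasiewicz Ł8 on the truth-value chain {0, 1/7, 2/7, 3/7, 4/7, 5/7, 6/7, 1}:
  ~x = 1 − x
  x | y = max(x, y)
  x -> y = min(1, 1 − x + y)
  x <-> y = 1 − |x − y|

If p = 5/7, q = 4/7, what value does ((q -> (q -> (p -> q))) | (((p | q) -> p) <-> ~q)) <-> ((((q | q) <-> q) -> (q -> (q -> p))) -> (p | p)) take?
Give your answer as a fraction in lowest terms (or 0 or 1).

p -> q = 5/7 -> 4/7 = 6/7
q -> (p -> q) = 4/7 -> 6/7 = 1
q -> (q -> (p -> q)) = 4/7 -> 1 = 1
p | q = 5/7 | 4/7 = 5/7
(p | q) -> p = 5/7 -> 5/7 = 1
~q = ~4/7 = 3/7
((p | q) -> p) <-> ~q = 1 <-> 3/7 = 3/7
(q -> (q -> (p -> q))) | (((p | q) -> p) <-> ~q) = 1 | 3/7 = 1
q | q = 4/7 | 4/7 = 4/7
(q | q) <-> q = 4/7 <-> 4/7 = 1
q -> p = 4/7 -> 5/7 = 1
q -> (q -> p) = 4/7 -> 1 = 1
((q | q) <-> q) -> (q -> (q -> p)) = 1 -> 1 = 1
p | p = 5/7 | 5/7 = 5/7
(((q | q) <-> q) -> (q -> (q -> p))) -> (p | p) = 1 -> 5/7 = 5/7
((q -> (q -> (p -> q))) | (((p | q) -> p) <-> ~q)) <-> ((((q | q) <-> q) -> (q -> (q -> p))) -> (p | p)) = 1 <-> 5/7 = 5/7

5/7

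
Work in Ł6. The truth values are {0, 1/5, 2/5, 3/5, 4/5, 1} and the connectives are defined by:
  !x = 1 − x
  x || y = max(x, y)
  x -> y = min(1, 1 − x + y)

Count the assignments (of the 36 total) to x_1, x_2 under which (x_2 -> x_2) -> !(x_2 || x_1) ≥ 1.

value 1: 1 assignment (counts)
value 4/5: 3 assignments
value 3/5: 5 assignments
value 2/5: 7 assignments
value 1/5: 9 assignments
value 0: 11 assignments
So 1 of the 36 assignments meets the threshold.

1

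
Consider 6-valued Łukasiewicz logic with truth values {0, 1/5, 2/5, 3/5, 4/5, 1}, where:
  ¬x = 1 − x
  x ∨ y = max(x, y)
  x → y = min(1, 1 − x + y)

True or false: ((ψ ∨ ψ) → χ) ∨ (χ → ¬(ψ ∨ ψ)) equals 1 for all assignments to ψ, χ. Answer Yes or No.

No

Counterexample: take ψ = 4/5, χ = 2/5.
ψ ∨ ψ = 4/5 ∨ 4/5 = 4/5
(ψ ∨ ψ) → χ = 4/5 → 2/5 = 3/5
ψ ∨ ψ = 4/5 ∨ 4/5 = 4/5
¬(ψ ∨ ψ) = ¬4/5 = 1/5
χ → ¬(ψ ∨ ψ) = 2/5 → 1/5 = 4/5
((ψ ∨ ψ) → χ) ∨ (χ → ¬(ψ ∨ ψ)) = 3/5 ∨ 4/5 = 4/5
This gives 4/5 ≠ 1.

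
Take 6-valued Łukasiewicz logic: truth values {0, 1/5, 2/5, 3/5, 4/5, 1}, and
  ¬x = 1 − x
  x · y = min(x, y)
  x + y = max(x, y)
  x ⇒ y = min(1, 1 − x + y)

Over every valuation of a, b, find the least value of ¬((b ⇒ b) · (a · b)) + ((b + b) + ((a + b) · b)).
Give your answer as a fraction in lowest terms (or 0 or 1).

Take a = 2/5, b = 2/5:
b ⇒ b = 2/5 ⇒ 2/5 = 1
a · b = 2/5 · 2/5 = 2/5
(b ⇒ b) · (a · b) = 1 · 2/5 = 2/5
¬((b ⇒ b) · (a · b)) = ¬2/5 = 3/5
b + b = 2/5 + 2/5 = 2/5
a + b = 2/5 + 2/5 = 2/5
(a + b) · b = 2/5 · 2/5 = 2/5
(b + b) + ((a + b) · b) = 2/5 + 2/5 = 2/5
¬((b ⇒ b) · (a · b)) + ((b + b) + ((a + b) · b)) = 3/5 + 2/5 = 3/5
No assignment yields a value below 3/5, so this is the minimum.

3/5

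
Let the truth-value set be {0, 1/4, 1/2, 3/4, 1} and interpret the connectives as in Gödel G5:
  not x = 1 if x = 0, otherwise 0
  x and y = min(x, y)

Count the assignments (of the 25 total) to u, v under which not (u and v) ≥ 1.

9

value 1: 9 assignments (counts)
value 0: 16 assignments
So 9 of the 25 assignments meet the threshold.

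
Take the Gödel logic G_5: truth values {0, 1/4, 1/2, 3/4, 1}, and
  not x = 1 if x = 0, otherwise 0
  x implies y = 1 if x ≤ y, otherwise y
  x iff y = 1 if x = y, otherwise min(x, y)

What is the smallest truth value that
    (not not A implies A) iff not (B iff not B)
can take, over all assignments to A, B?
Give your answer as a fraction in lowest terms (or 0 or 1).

Take A = 1/4, B = 0:
not A = not 1/4 = 0
not not A = not 0 = 1
not not A implies A = 1 implies 1/4 = 1/4
not B = not 0 = 1
B iff not B = 0 iff 1 = 0
not (B iff not B) = not 0 = 1
(not not A implies A) iff not (B iff not B) = 1/4 iff 1 = 1/4
No assignment yields a value below 1/4, so this is the minimum.

1/4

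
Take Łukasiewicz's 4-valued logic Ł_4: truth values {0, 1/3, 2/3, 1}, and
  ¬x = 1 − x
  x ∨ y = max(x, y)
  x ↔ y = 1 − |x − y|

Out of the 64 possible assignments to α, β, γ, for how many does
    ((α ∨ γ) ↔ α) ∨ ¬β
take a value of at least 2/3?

value 1: 46 assignments (counts)
value 2/3: 12 assignments (counts)
value 1/3: 5 assignments
value 0: 1 assignment
So 58 of the 64 assignments meet the threshold.

58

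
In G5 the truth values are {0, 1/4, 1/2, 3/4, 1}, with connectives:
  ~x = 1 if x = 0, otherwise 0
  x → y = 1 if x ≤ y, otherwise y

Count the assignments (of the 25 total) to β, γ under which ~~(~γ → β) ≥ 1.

value 1: 24 assignments (counts)
value 0: 1 assignment
So 24 of the 25 assignments meet the threshold.

24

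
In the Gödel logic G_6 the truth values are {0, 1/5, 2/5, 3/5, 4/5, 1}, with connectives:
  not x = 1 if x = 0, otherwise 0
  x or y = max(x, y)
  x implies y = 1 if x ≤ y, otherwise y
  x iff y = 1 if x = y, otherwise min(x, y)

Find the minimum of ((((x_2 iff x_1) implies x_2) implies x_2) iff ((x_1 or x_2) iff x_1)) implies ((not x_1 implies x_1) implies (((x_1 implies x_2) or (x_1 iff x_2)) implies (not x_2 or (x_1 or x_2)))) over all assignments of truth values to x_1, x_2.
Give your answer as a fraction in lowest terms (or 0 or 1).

Take x_1 = 1/5, x_2 = 1/5:
x_2 iff x_1 = 1/5 iff 1/5 = 1
(x_2 iff x_1) implies x_2 = 1 implies 1/5 = 1/5
((x_2 iff x_1) implies x_2) implies x_2 = 1/5 implies 1/5 = 1
x_1 or x_2 = 1/5 or 1/5 = 1/5
(x_1 or x_2) iff x_1 = 1/5 iff 1/5 = 1
(((x_2 iff x_1) implies x_2) implies x_2) iff ((x_1 or x_2) iff x_1) = 1 iff 1 = 1
not x_1 = not 1/5 = 0
not x_1 implies x_1 = 0 implies 1/5 = 1
x_1 implies x_2 = 1/5 implies 1/5 = 1
x_1 iff x_2 = 1/5 iff 1/5 = 1
(x_1 implies x_2) or (x_1 iff x_2) = 1 or 1 = 1
not x_2 = not 1/5 = 0
x_1 or x_2 = 1/5 or 1/5 = 1/5
not x_2 or (x_1 or x_2) = 0 or 1/5 = 1/5
((x_1 implies x_2) or (x_1 iff x_2)) implies (not x_2 or (x_1 or x_2)) = 1 implies 1/5 = 1/5
(not x_1 implies x_1) implies (((x_1 implies x_2) or (x_1 iff x_2)) implies (not x_2 or (x_1 or x_2))) = 1 implies 1/5 = 1/5
((((x_2 iff x_1) implies x_2) implies x_2) iff ((x_1 or x_2) iff x_1)) implies ((not x_1 implies x_1) implies (((x_1 implies x_2) or (x_1 iff x_2)) implies (not x_2 or (x_1 or x_2)))) = 1 implies 1/5 = 1/5
No assignment yields a value below 1/5, so this is the minimum.

1/5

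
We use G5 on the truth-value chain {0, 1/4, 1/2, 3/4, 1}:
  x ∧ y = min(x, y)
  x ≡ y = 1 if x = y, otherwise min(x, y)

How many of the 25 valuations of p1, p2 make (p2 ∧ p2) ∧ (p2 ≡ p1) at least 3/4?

value 1: 1 assignment (counts)
value 3/4: 3 assignments (counts)
value 1/2: 5 assignments
value 1/4: 7 assignments
value 0: 9 assignments
So 4 of the 25 assignments meet the threshold.

4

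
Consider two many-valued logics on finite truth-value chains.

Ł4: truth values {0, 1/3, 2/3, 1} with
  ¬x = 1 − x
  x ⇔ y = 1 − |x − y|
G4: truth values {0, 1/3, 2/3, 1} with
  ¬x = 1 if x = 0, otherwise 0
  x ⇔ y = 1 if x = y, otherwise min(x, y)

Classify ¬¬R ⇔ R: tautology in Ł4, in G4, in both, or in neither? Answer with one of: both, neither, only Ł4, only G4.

In Ł4: every assignment gives 1 — tautology.
In G4: at R = 1/3 the value is 1/3 — not a tautology.

only Ł4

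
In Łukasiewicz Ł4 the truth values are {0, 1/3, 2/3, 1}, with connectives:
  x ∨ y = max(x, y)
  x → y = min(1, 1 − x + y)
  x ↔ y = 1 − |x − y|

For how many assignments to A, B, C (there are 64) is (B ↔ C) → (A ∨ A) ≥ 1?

value 1: 36 assignments (counts)
value 2/3: 14 assignments
value 1/3: 10 assignments
value 0: 4 assignments
So 36 of the 64 assignments meet the threshold.

36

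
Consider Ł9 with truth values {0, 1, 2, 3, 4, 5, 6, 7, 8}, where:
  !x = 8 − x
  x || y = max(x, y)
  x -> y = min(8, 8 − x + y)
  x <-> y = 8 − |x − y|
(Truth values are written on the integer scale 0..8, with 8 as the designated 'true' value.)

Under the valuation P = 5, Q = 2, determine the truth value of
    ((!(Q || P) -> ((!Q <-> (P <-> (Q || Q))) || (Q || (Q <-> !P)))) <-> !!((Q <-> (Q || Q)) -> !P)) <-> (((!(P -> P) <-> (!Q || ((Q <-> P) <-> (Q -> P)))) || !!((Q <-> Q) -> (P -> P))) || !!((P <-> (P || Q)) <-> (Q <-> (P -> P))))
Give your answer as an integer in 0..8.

3

Q || P = 2 || 5 = 5
!(Q || P) = !5 = 3
!Q = !2 = 6
Q || Q = 2 || 2 = 2
P <-> (Q || Q) = 5 <-> 2 = 5
!Q <-> (P <-> (Q || Q)) = 6 <-> 5 = 7
!P = !5 = 3
Q <-> !P = 2 <-> 3 = 7
Q || (Q <-> !P) = 2 || 7 = 7
(!Q <-> (P <-> (Q || Q))) || (Q || (Q <-> !P)) = 7 || 7 = 7
!(Q || P) -> ((!Q <-> (P <-> (Q || Q))) || (Q || (Q <-> !P))) = 3 -> 7 = 8
Q || Q = 2 || 2 = 2
Q <-> (Q || Q) = 2 <-> 2 = 8
!P = !5 = 3
(Q <-> (Q || Q)) -> !P = 8 -> 3 = 3
!((Q <-> (Q || Q)) -> !P) = !3 = 5
!!((Q <-> (Q || Q)) -> !P) = !5 = 3
(!(Q || P) -> ((!Q <-> (P <-> (Q || Q))) || (Q || (Q <-> !P)))) <-> !!((Q <-> (Q || Q)) -> !P) = 8 <-> 3 = 3
P -> P = 5 -> 5 = 8
!(P -> P) = !8 = 0
!Q = !2 = 6
Q <-> P = 2 <-> 5 = 5
Q -> P = 2 -> 5 = 8
(Q <-> P) <-> (Q -> P) = 5 <-> 8 = 5
!Q || ((Q <-> P) <-> (Q -> P)) = 6 || 5 = 6
!(P -> P) <-> (!Q || ((Q <-> P) <-> (Q -> P))) = 0 <-> 6 = 2
Q <-> Q = 2 <-> 2 = 8
P -> P = 5 -> 5 = 8
(Q <-> Q) -> (P -> P) = 8 -> 8 = 8
!((Q <-> Q) -> (P -> P)) = !8 = 0
!!((Q <-> Q) -> (P -> P)) = !0 = 8
(!(P -> P) <-> (!Q || ((Q <-> P) <-> (Q -> P)))) || !!((Q <-> Q) -> (P -> P)) = 2 || 8 = 8
P || Q = 5 || 2 = 5
P <-> (P || Q) = 5 <-> 5 = 8
P -> P = 5 -> 5 = 8
Q <-> (P -> P) = 2 <-> 8 = 2
(P <-> (P || Q)) <-> (Q <-> (P -> P)) = 8 <-> 2 = 2
!((P <-> (P || Q)) <-> (Q <-> (P -> P))) = !2 = 6
!!((P <-> (P || Q)) <-> (Q <-> (P -> P))) = !6 = 2
((!(P -> P) <-> (!Q || ((Q <-> P) <-> (Q -> P)))) || !!((Q <-> Q) -> (P -> P))) || !!((P <-> (P || Q)) <-> (Q <-> (P -> P))) = 8 || 2 = 8
((!(Q || P) -> ((!Q <-> (P <-> (Q || Q))) || (Q || (Q <-> !P)))) <-> !!((Q <-> (Q || Q)) -> !P)) <-> (((!(P -> P) <-> (!Q || ((Q <-> P) <-> (Q -> P)))) || !!((Q <-> Q) -> (P -> P))) || !!((P <-> (P || Q)) <-> (Q <-> (P -> P)))) = 3 <-> 8 = 3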